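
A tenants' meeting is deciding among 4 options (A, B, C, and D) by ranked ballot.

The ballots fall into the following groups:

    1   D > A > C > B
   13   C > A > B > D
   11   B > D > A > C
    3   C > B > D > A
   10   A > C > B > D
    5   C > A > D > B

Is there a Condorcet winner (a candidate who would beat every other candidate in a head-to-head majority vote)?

Head-to-head results (43 voters total):
A vs B: A wins 29–14.
A vs C: A wins 22–21.
A vs D: A wins 28–15.
B vs C: C wins 32–11.
B vs D: B wins 37–6.
C vs D: C wins 31–12.
A beats each rival — B (29–14), C (22–21), D (28–15) — so A is the Condorcet winner.

Yes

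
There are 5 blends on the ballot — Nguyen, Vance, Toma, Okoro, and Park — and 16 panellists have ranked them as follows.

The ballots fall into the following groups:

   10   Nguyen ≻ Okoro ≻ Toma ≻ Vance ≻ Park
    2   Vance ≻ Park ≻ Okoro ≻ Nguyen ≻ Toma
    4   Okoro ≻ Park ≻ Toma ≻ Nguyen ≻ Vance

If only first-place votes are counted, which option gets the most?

First-place vote totals:
  Nguyen: 10
  Vance: 2
  Toma: 0
  Okoro: 4
  Park: 0
Nguyen has the most first-place votes.

Nguyen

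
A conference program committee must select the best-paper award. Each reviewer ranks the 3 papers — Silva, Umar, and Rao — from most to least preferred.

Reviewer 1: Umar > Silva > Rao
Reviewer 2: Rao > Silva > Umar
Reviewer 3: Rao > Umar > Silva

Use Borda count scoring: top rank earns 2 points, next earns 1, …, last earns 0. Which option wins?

Borda scores:
  Silva: 1 + 1 + 0 = 2
  Umar: 2 + 0 + 1 = 3
  Rao: 0 + 2 + 2 = 4
Rao has the highest total.

Rao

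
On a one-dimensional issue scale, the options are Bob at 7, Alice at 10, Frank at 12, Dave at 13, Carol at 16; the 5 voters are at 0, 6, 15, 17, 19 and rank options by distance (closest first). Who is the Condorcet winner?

Carol

With single-peaked preferences on a line, the Condorcet winner is the candidate closest to the median voter.
The median voter (position 15) is closest to Carol at 16.
Check: Carol vs Dave — voters closer to Carol: 3 of 5.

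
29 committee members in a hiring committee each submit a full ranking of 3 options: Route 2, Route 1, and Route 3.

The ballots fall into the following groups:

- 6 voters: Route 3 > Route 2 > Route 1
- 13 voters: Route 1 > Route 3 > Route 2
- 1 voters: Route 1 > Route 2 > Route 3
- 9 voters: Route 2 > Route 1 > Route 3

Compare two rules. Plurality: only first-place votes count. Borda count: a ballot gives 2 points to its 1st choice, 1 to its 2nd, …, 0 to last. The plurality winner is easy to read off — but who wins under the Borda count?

Route 1

Plurality first-place counts: Route 2 9, Route 1 14, Route 3 6 → Route 1.
Borda totals: Route 2 25, Route 1 37, Route 3 25 → Route 1.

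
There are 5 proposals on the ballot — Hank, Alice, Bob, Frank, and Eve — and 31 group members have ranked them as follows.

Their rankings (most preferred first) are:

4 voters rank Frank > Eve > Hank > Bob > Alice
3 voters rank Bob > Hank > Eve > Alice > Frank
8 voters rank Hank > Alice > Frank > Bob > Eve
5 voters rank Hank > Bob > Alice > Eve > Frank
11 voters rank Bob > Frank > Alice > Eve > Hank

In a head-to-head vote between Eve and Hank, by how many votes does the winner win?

Ballots ranking Eve above Hank: 4+11 = 15.
Ballots ranking Hank above Eve: 3+8+5 = 16.
Hank wins 16–15, a margin of 1.

1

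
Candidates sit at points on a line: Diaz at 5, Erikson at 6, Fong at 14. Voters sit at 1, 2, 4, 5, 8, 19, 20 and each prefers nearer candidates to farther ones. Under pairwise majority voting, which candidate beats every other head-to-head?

Diaz

With single-peaked preferences on a line, the Condorcet winner is the candidate closest to the median voter.
The median voter (position 5) is closest to Diaz at 5.
Check: Diaz vs Erikson — voters closer to Diaz: 4 of 7.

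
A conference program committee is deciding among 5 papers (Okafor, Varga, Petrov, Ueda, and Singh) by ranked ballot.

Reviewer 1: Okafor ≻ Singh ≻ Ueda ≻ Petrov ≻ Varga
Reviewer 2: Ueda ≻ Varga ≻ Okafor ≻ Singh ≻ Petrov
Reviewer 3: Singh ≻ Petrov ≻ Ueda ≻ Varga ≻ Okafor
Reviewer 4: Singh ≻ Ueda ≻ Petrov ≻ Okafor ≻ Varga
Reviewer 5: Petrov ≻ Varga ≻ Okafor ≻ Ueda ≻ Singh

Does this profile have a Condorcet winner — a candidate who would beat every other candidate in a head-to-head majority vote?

No

Head-to-head results (5 voters total):
Okafor vs Varga: Varga wins 3–2.
Okafor vs Petrov: Petrov wins 3–2.
Okafor vs Ueda: Ueda wins 3–2.
Okafor vs Singh: Okafor wins 3–2.
Varga vs Petrov: Petrov wins 4–1.
Varga vs Ueda: Ueda wins 4–1.
Varga vs Singh: Singh wins 3–2.
Petrov vs Ueda: Ueda wins 3–2.
Petrov vs Singh: Singh wins 4–1.
Ueda vs Singh: Singh wins 3–2.
No candidate beats all others: Okafor beats Singh beats Varga beats Okafor, a majority cycle.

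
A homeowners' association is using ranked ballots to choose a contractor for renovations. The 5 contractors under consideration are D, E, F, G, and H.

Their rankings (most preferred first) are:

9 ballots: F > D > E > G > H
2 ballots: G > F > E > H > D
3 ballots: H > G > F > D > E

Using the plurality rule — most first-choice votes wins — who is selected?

First-place vote totals:
  D: 0
  E: 0
  F: 9
  G: 2
  H: 3
F has the most first-place votes.

F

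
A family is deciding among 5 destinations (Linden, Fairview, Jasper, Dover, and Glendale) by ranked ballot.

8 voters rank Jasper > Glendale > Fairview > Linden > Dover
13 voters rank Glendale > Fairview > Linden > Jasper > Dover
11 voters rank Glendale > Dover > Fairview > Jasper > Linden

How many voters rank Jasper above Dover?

Ballots ranking Jasper above Dover: 8+13 = 21.
Ballots ranking Dover above Jasper: 11.
So 21 of 32 voters prefer Jasper to Dover.

21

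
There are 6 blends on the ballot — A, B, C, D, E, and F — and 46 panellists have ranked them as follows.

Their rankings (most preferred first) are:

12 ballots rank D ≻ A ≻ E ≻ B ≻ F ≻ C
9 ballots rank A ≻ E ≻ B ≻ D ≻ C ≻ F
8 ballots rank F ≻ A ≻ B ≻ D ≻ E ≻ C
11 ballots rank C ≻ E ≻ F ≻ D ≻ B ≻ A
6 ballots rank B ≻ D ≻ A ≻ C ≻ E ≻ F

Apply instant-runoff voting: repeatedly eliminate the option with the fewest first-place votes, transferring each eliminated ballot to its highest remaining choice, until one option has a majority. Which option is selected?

D

Round 1: D 12, C 11, A 9, F 8, B 6, E 0. E has the fewest and is eliminated.
Round 2: D 12, C 11, A 9, F 8, B 6. B has the fewest and is eliminated.
Round 3: D 18, C 11, A 9, F 8. F has the fewest and is eliminated.
Round 4: D 18, A 17, C 11. C has the fewest and is eliminated.
Round 5: D 29, A 17. D has a majority.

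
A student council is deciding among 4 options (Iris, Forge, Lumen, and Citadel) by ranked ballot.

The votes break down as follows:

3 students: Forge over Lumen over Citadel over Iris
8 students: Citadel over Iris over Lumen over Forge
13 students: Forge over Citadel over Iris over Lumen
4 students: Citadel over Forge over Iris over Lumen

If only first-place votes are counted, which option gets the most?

Forge

First-place vote totals:
  Iris: 0
  Forge: 16
  Lumen: 0
  Citadel: 12
Forge has the most first-place votes.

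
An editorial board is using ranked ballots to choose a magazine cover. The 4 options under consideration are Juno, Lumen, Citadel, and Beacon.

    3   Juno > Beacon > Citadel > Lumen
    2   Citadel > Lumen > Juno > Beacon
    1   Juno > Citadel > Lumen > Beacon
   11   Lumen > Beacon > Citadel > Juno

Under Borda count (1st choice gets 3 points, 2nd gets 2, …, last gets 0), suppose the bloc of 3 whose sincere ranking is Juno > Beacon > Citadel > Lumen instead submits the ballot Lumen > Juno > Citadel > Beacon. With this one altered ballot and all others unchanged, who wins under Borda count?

Borda totals with the altered ballot: Juno 11, Lumen 47, Citadel 22, Beacon 22.
The winner is unchanged: still Lumen.

Lumen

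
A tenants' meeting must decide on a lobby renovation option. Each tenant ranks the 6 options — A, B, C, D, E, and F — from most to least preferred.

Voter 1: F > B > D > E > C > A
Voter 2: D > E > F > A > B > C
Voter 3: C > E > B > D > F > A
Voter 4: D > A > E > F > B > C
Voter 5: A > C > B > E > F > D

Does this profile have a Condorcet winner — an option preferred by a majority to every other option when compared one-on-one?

No

Head-to-head results (5 voters total):
A vs B: A wins 3–2.
A vs C: A wins 3–2.
A vs D: D wins 4–1.
A vs E: E wins 3–2.
A vs F: F wins 3–2.
B vs C: B wins 3–2.
B vs D: B wins 3–2.
B vs E: E wins 3–2.
B vs F: F wins 3–2.
C vs D: D wins 3–2.
C vs E: E wins 3–2.
C vs F: F wins 3–2.
D vs E: D wins 3–2.
D vs F: D wins 3–2.
E vs F: E wins 4–1.
No candidate beats all others: A beats B beats D beats A, a majority cycle.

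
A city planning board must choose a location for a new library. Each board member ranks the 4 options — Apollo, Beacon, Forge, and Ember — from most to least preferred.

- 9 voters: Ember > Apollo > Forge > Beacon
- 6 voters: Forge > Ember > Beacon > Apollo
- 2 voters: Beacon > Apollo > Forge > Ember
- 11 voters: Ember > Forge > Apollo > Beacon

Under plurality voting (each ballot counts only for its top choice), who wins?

First-place vote totals:
  Apollo: 0
  Beacon: 2
  Forge: 6
  Ember: 20
Ember has the most first-place votes.

Ember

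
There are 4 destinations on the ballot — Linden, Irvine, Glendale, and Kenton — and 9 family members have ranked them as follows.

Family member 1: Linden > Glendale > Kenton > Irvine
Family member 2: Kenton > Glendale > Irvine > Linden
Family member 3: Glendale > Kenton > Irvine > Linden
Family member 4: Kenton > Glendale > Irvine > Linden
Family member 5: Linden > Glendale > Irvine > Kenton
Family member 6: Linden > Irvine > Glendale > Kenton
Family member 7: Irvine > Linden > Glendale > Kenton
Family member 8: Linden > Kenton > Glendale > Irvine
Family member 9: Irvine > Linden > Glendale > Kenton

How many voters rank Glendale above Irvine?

6

Ballots ranking Glendale above Irvine: 6.
Ballots ranking Irvine above Glendale: 3.
So 6 of 9 voters prefer Glendale to Irvine.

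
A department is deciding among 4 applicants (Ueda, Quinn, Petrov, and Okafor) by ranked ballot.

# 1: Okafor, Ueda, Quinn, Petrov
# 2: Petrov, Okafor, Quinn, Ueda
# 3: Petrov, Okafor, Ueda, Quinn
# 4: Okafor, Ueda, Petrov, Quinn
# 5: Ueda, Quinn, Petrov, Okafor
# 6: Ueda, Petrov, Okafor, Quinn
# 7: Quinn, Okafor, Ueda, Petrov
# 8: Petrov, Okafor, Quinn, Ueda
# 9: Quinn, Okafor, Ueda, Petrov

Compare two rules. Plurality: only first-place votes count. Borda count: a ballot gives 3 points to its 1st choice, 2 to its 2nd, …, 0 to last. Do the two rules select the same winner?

Plurality first-place counts: Ueda 2, Quinn 2, Petrov 3, Okafor 2 → Petrov.
Borda totals: Ueda 13, Quinn 11, Petrov 13, Okafor 17 → Okafor.
The two rules disagree: plurality picks Petrov, Borda picks Okafor.

No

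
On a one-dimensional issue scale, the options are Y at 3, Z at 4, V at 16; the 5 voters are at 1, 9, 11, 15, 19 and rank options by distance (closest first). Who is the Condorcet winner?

V

With single-peaked preferences on a line, the Condorcet winner is the candidate closest to the median voter.
The median voter (position 11) is closest to V at 16.
Check: V vs Y — voters closer to V: 3 of 5.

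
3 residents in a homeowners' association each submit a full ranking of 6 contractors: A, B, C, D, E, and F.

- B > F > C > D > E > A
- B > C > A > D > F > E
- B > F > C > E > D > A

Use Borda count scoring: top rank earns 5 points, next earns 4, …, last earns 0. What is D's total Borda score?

Borda scores:
  A: 0 + 3 + 0 = 3
  B: 5 + 5 + 5 = 15
  C: 3 + 4 + 3 = 10
  D: 2 + 2 + 1 = 5
  E: 1 + 0 + 2 = 3
  F: 4 + 1 + 4 = 9

5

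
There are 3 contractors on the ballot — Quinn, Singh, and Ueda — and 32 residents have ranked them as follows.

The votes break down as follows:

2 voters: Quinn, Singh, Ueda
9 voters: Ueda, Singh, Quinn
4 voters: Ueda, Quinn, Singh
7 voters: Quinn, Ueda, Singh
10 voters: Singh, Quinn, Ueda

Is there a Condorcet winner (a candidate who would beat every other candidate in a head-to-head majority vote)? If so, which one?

Head-to-head results (32 voters total):
Quinn vs Singh: Singh wins 19–13.
Quinn vs Ueda: Quinn wins 19–13.
Singh vs Ueda: Ueda wins 20–12.
No candidate beats all others: Quinn beats Ueda beats Singh beats Quinn, a majority cycle.

None — there is no Condorcet winner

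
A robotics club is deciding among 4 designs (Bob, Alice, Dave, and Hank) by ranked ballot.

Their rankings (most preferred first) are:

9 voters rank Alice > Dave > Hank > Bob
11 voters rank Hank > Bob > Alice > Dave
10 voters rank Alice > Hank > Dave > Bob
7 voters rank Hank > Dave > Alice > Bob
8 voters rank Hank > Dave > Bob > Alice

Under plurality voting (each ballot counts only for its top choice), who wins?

First-place vote totals:
  Bob: 0
  Alice: 19
  Dave: 0
  Hank: 26
Hank has the most first-place votes.

Hank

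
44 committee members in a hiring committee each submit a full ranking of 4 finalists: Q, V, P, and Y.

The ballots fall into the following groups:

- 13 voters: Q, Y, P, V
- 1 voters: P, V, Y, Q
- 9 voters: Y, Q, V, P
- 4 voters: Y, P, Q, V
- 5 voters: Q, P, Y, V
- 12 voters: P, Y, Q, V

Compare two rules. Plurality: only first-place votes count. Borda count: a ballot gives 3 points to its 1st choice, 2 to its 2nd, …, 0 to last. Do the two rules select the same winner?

No

Plurality first-place counts: Q 18, V 0, P 13, Y 13 → Q.
Borda totals: Q 88, V 11, P 70, Y 95 → Y.
The two rules disagree: plurality picks Q, Borda picks Y.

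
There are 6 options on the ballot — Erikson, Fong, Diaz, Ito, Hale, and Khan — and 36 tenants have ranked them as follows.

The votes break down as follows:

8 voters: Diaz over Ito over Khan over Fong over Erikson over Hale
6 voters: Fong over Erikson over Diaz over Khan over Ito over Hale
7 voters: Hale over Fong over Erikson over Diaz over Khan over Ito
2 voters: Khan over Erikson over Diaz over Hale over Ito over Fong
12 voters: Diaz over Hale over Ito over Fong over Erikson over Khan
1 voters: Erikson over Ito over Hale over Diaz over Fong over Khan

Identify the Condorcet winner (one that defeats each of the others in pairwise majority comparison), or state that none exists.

Head-to-head results (36 voters total):
Erikson vs Fong: Fong wins 33–3.
Erikson vs Diaz: Diaz wins 20–16.
Erikson vs Ito: Ito wins 20–16.
Erikson vs Hale: Hale wins 19–17.
Erikson vs Khan: Erikson wins 26–10.
Fong vs Diaz: Diaz wins 23–13.
Fong vs Ito: Ito wins 23–13.
Fong vs Hale: Hale wins 22–14.
Fong vs Khan: Fong wins 26–10.
Diaz vs Ito: Diaz wins 35–1.
Diaz vs Hale: Diaz wins 28–8.
Diaz vs Khan: Diaz wins 34–2.
Ito vs Hale: Hale wins 21–15.
Ito vs Khan: Ito wins 21–15.
Hale vs Khan: Hale wins 20–16.
Diaz beats each rival — Erikson (20–16), Fong (23–13), Ito (35–1), Hale (28–8), Khan (34–2) — so Diaz is the Condorcet winner.

Diaz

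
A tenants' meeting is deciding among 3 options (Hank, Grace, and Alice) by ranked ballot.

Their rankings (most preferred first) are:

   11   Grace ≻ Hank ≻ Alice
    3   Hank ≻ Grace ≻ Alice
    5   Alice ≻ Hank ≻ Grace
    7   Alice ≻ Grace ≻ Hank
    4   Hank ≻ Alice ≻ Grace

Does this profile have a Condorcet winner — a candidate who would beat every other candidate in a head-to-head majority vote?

No

Head-to-head results (30 voters total):
Hank vs Grace: Grace wins 18–12.
Hank vs Alice: Hank wins 18–12.
Grace vs Alice: Alice wins 16–14.
No candidate beats all others: Hank beats Alice beats Grace beats Hank, a majority cycle.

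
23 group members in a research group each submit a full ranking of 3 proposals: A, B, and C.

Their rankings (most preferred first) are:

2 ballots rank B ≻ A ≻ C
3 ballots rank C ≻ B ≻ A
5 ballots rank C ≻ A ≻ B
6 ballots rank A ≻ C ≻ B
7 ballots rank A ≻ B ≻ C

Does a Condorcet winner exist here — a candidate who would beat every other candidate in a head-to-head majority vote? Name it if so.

Head-to-head results (23 voters total):
A vs B: A wins 18–5.
A vs C: A wins 15–8.
B vs C: C wins 14–9.
A beats each rival — B (18–5), C (15–8) — so A is the Condorcet winner.

A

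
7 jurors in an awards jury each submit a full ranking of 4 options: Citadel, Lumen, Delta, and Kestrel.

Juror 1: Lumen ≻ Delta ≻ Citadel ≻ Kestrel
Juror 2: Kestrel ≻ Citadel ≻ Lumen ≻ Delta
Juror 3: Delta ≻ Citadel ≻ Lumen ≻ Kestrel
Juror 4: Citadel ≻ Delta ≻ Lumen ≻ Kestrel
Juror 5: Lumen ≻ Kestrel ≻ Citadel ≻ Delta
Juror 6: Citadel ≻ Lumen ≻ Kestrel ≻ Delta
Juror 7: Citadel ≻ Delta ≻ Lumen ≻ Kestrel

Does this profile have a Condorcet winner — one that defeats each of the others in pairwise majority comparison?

Head-to-head results (7 voters total):
Citadel vs Lumen: Citadel wins 5–2.
Citadel vs Delta: Citadel wins 5–2.
Citadel vs Kestrel: Citadel wins 5–2.
Lumen vs Delta: Lumen wins 4–3.
Lumen vs Kestrel: Lumen wins 6–1.
Delta vs Kestrel: Delta wins 4–3.
Citadel beats each rival — Lumen (5–2), Delta (5–2), Kestrel (5–2) — so Citadel is the Condorcet winner.

Yes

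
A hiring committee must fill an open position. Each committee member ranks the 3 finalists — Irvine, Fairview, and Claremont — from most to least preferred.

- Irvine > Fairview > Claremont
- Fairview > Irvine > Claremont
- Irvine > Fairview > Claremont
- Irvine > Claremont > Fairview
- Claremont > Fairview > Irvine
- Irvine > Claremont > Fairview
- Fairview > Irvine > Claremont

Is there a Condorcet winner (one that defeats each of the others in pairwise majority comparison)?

Head-to-head results (7 voters total):
Irvine vs Fairview: Irvine wins 4–3.
Irvine vs Claremont: Irvine wins 6–1.
Fairview vs Claremont: Fairview wins 4–3.
Irvine beats each rival — Fairview (4–3), Claremont (6–1) — so Irvine is the Condorcet winner.

Yes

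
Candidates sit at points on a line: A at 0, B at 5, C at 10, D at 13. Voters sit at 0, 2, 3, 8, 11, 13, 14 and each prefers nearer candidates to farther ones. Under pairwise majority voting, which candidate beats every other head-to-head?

With single-peaked preferences on a line, the Condorcet winner is the candidate closest to the median voter.
The median voter (position 8) is closest to C at 10.
Check: C vs B — voters closer to C: 4 of 7.

C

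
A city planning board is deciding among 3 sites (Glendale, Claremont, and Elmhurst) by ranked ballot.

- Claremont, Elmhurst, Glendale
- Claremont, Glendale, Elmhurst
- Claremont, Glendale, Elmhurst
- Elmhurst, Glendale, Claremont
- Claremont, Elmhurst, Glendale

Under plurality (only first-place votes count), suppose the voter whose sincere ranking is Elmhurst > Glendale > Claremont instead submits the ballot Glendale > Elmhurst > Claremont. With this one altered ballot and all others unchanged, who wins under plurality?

First-place totals with the altered ballot: Glendale 1, Claremont 4, Elmhurst 0.
The winner is unchanged: still Claremont.

Claremont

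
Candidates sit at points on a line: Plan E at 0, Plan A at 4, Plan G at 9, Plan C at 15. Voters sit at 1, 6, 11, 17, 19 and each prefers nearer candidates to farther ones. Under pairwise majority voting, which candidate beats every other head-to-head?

With single-peaked preferences on a line, the Condorcet winner is the candidate closest to the median voter.
The median voter (position 11) is closest to Plan G at 9.
Check: Plan G vs Plan E — voters closer to Plan G: 4 of 5.

Plan G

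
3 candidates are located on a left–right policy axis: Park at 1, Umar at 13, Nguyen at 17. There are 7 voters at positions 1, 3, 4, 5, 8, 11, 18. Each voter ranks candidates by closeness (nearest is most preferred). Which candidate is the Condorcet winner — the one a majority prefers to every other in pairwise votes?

Park

With single-peaked preferences on a line, the Condorcet winner is the candidate closest to the median voter.
The median voter (position 5) is closest to Park at 1.
Check: Park vs Nguyen — voters closer to Park: 5 of 7.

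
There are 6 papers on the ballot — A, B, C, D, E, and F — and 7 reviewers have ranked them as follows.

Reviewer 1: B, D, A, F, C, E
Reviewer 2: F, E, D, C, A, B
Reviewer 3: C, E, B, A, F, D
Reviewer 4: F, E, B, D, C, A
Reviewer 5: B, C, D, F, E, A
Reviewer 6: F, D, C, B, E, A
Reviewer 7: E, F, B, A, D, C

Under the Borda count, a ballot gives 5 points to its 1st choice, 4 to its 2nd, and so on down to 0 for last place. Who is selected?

F

Borda scores:
  A: 3 + 1 + 2 + 0 + 0 + 0 + 2 = 8
  B: 5 + 0 + 3 + 3 + 5 + 2 + 3 = 21
  C: 1 + 2 + 5 + 1 + 4 + 3 + 0 = 16
  D: 4 + 3 + 0 + 2 + 3 + 4 + 1 = 17
  E: 0 + 4 + 4 + 4 + 1 + 1 + 5 = 19
  F: 2 + 5 + 1 + 5 + 2 + 5 + 4 = 24
F has the highest total.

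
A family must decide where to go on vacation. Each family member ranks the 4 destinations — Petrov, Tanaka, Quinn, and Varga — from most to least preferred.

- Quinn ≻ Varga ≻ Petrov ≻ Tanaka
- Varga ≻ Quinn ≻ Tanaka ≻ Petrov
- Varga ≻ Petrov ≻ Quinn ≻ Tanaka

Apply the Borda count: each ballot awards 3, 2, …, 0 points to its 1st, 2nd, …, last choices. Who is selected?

Borda scores:
  Petrov: 1 + 0 + 2 = 3
  Tanaka: 0 + 1 + 0 = 1
  Quinn: 3 + 2 + 1 = 6
  Varga: 2 + 3 + 3 = 8
Varga has the highest total.

Varga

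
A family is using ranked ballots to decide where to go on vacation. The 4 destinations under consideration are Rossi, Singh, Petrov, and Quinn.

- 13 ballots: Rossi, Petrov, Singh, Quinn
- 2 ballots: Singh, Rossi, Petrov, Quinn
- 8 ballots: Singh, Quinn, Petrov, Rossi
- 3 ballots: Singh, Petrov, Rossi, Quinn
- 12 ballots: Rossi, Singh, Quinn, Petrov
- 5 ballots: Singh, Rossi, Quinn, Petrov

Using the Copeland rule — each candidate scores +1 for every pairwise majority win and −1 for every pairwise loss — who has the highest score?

Rossi

Pairwise results:
  Rossi vs Singh: Rossi wins 25–18.
  Rossi vs Petrov: Rossi wins 32–11.
  Rossi vs Quinn: Rossi wins 35–8.
  Singh vs Petrov: Singh wins 30–13.
  Singh vs Quinn: Singh wins 43–0.
  Petrov vs Quinn: Quinn wins 25–18.
Copeland scores (wins − losses):
  Rossi: 3 − 0 = 3
  Singh: 2 − 1 = 1
  Petrov: 0 − 3 = -3
  Quinn: 1 − 2 = -1
Rossi has the best Copeland score.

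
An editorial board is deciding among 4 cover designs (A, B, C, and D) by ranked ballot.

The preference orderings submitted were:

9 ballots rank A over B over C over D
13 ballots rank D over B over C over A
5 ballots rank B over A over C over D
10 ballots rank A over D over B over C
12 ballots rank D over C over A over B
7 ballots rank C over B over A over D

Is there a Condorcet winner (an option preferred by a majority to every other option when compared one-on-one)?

Head-to-head results (56 voters total):
A vs B: A wins 31–25.
A vs C: C wins 32–24.
A vs D: A wins 31–25.
B vs C: B wins 37–19.
B vs D: D wins 35–21.
C vs D: D wins 35–21.
No candidate beats all others: A beats B beats C beats A, a majority cycle.

No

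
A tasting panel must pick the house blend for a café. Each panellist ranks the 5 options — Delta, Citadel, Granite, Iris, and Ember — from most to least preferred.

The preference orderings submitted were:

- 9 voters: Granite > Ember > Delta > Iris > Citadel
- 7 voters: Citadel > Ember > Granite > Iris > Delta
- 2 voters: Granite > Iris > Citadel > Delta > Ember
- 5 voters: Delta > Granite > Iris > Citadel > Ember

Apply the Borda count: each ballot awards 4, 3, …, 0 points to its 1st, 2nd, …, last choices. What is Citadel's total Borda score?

Borda scores:
  Delta: 9·2 + 7·0 + 2·1 + 5·4 = 40
  Citadel: 9·0 + 7·4 + 2·2 + 5·1 = 37
  Granite: 9·4 + 7·2 + 2·4 + 5·3 = 73
  Iris: 9·1 + 7·1 + 2·3 + 5·2 = 32
  Ember: 9·3 + 7·3 + 2·0 + 5·0 = 48

37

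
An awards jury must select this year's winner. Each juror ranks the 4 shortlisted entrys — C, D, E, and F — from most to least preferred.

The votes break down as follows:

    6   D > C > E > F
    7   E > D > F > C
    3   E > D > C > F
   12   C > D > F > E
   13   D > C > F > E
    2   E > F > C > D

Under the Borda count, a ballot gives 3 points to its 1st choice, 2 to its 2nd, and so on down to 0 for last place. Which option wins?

D

Borda scores:
  C: 6·2 + 7·0 + 3·1 + 12·3 + 13·2 + 2·1 = 79
  D: 6·3 + 7·2 + 3·2 + 12·2 + 13·3 + 2·0 = 101
  E: 6·1 + 7·3 + 3·3 + 12·0 + 13·0 + 2·3 = 42
  F: 6·0 + 7·1 + 3·0 + 12·1 + 13·1 + 2·2 = 36
D has the highest total.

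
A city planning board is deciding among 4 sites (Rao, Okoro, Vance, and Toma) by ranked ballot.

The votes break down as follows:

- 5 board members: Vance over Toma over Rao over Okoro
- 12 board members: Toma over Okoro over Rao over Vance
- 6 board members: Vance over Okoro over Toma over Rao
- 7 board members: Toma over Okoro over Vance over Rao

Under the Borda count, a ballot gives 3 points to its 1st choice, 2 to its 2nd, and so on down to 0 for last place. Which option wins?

Toma

Borda scores:
  Rao: 5·1 + 12·1 + 6·0 + 7·0 = 17
  Okoro: 5·0 + 12·2 + 6·2 + 7·2 = 50
  Vance: 5·3 + 12·0 + 6·3 + 7·1 = 40
  Toma: 5·2 + 12·3 + 6·1 + 7·3 = 73
Toma has the highest total.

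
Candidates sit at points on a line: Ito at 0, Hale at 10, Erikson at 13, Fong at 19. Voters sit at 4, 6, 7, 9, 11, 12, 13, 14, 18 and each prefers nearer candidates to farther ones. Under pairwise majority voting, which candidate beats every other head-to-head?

With single-peaked preferences on a line, the Condorcet winner is the candidate closest to the median voter.
The median voter (position 11) is closest to Hale at 10.
Check: Hale vs Fong — voters closer to Hale: 8 of 9.

Hale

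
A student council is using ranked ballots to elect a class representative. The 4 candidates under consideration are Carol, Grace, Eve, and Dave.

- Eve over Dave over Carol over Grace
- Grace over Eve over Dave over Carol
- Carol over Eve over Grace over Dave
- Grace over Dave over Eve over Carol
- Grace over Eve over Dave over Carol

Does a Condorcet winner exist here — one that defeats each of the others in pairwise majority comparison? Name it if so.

Head-to-head results (5 voters total):
Carol vs Grace: Grace wins 3–2.
Carol vs Eve: Eve wins 4–1.
Carol vs Dave: Dave wins 4–1.
Grace vs Eve: Grace wins 3–2.
Grace vs Dave: Grace wins 4–1.
Eve vs Dave: Eve wins 4–1.
Grace beats each rival — Carol (3–2), Eve (3–2), Dave (4–1) — so Grace is the Condorcet winner.

Grace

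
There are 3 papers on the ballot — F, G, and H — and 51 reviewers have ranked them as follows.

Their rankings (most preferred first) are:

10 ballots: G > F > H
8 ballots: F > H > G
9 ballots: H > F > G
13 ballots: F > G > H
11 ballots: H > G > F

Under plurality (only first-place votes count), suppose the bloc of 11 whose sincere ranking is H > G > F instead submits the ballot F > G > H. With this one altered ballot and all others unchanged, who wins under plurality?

First-place totals with the altered ballot: F 32, G 10, H 9.
The winner is unchanged: still F.

F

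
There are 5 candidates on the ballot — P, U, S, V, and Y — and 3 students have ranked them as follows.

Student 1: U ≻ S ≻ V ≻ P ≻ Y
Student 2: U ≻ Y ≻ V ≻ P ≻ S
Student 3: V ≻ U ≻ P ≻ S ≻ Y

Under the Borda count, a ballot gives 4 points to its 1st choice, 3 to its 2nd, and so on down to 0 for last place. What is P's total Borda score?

Borda scores:
  P: 1 + 1 + 2 = 4
  U: 4 + 4 + 3 = 11
  S: 3 + 0 + 1 = 4
  V: 2 + 2 + 4 = 8
  Y: 0 + 3 + 0 = 3

4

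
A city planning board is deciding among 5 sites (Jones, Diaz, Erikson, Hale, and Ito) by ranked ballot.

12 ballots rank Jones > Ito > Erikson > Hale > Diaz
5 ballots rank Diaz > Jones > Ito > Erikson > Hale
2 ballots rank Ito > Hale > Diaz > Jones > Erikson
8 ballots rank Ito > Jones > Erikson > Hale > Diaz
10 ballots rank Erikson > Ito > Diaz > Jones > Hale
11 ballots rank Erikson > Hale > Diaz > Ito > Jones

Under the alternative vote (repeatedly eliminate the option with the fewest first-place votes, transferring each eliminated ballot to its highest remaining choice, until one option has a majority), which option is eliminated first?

Hale

Round 1: Erikson 21, Jones 12, Ito 10, Diaz 5, Hale 0. Hale has the fewest and is eliminated.
Round 2: Erikson 21, Jones 12, Ito 10, Diaz 5. Diaz has the fewest and is eliminated.
Round 3: Erikson 21, Jones 17, Ito 10. Ito has the fewest and is eliminated.
Round 4: Jones 27, Erikson 21. Jones has a majority.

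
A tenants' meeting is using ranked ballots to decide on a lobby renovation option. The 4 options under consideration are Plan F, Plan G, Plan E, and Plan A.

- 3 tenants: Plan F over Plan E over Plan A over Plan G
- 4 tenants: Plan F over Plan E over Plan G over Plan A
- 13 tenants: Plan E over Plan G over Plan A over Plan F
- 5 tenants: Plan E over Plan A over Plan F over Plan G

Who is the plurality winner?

First-place vote totals:
  Plan F: 7
  Plan G: 0
  Plan E: 18
  Plan A: 0
Plan E has the most first-place votes.

Plan E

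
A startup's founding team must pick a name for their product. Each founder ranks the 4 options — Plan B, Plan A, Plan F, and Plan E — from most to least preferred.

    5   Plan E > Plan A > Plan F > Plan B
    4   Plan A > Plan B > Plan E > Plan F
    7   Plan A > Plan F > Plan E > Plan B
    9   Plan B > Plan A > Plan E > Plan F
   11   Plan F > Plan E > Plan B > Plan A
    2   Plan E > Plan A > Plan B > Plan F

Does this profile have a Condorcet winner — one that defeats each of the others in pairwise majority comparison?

Head-to-head results (38 voters total):
Plan B vs Plan A: Plan B wins 20–18.
Plan B vs Plan F: Plan F wins 23–15.
Plan B vs Plan E: Plan E wins 25–13.
Plan A vs Plan F: Plan A wins 27–11.
Plan A vs Plan E: Plan A wins 20–18.
Plan F vs Plan E: Plan E wins 20–18.
No candidate beats all others: Plan B beats Plan A beats Plan F beats Plan B, a majority cycle.

No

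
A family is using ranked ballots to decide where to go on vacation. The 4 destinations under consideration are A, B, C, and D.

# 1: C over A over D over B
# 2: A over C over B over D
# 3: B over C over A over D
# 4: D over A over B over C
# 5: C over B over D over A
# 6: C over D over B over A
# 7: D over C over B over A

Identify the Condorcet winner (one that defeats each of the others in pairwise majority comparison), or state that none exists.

Head-to-head results (7 voters total):
A vs B: B wins 4–3.
A vs C: C wins 5–2.
A vs D: D wins 4–3.
B vs C: C wins 5–2.
B vs D: D wins 4–3.
C vs D: C wins 5–2.
C beats each rival — A (5–2), B (5–2), D (5–2) — so C is the Condorcet winner.

C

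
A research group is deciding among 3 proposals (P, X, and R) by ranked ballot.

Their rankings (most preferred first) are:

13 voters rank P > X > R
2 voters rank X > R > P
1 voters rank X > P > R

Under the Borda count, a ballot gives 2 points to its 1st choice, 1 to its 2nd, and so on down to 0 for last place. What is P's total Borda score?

Borda scores:
  P: 13·2 + 2·0 + 1 = 27
  X: 13·1 + 2·2 + 2 = 19
  R: 13·0 + 2·1 + 0 = 2

27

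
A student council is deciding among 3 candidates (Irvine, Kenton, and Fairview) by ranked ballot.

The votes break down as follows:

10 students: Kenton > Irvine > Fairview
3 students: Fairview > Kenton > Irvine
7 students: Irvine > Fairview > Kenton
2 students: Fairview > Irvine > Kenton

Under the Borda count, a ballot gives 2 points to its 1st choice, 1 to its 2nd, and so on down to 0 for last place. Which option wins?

Irvine

Borda scores:
  Irvine: 10·1 + 3·0 + 7·2 + 2·1 = 26
  Kenton: 10·2 + 3·1 + 7·0 + 2·0 = 23
  Fairview: 10·0 + 3·2 + 7·1 + 2·2 = 17
Irvine has the highest total.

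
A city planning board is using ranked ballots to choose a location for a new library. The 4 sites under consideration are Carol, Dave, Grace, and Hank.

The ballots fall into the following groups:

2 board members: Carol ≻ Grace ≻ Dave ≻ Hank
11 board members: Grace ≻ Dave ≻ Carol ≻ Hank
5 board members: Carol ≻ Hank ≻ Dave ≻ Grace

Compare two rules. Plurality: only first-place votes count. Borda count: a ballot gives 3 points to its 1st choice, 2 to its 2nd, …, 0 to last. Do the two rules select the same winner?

Plurality first-place counts: Carol 7, Dave 0, Grace 11, Hank 0 → Grace.
Borda totals: Carol 32, Dave 29, Grace 37, Hank 10 → Grace.
The two rules agree on Grace.

Yes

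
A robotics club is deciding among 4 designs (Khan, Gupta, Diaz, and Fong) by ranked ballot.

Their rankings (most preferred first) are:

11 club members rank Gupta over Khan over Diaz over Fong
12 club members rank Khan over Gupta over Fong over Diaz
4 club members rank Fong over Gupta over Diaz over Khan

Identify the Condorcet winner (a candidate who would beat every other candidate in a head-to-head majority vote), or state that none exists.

Gupta

Head-to-head results (27 voters total):
Khan vs Gupta: Gupta wins 15–12.
Khan vs Diaz: Khan wins 23–4.
Khan vs Fong: Khan wins 23–4.
Gupta vs Diaz: Gupta wins 27–0.
Gupta vs Fong: Gupta wins 23–4.
Diaz vs Fong: Fong wins 16–11.
Gupta beats each rival — Khan (15–12), Diaz (27–0), Fong (23–4) — so Gupta is the Condorcet winner.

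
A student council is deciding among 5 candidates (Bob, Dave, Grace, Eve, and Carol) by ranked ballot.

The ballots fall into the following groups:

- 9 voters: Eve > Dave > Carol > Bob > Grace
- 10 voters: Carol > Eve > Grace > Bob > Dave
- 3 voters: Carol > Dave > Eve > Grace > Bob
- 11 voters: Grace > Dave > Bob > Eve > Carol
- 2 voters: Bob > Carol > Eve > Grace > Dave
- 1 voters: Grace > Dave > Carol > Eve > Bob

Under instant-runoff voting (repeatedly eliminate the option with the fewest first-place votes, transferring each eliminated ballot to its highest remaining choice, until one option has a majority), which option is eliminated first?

Round 1: Carol 13, Grace 12, Eve 9, Bob 2, Dave 0. Dave has the fewest and is eliminated.
Round 2: Carol 13, Grace 12, Eve 9, Bob 2. Bob has the fewest and is eliminated.
Round 3: Carol 15, Grace 12, Eve 9. Eve has the fewest and is eliminated.
Round 4: Carol 24, Grace 12. Carol has a majority.

Dave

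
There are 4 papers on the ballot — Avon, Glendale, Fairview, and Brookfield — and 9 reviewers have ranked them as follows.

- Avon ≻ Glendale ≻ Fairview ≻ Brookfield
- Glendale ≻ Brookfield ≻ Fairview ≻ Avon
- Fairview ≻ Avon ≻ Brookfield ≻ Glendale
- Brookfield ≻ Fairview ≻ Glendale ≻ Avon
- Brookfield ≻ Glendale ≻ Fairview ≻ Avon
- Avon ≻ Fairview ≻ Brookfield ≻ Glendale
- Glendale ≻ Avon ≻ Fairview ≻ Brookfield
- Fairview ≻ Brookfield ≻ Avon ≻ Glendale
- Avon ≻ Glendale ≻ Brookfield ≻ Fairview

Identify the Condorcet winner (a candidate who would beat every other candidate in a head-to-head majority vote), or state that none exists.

Head-to-head results (9 voters total):
Avon vs Glendale: Avon wins 5–4.
Avon vs Fairview: Fairview wins 5–4.
Avon vs Brookfield: Avon wins 5–4.
Glendale vs Fairview: Glendale wins 5–4.
Glendale vs Brookfield: Brookfield wins 5–4.
Fairview vs Brookfield: Fairview wins 5–4.
No candidate beats all others: Avon beats Glendale beats Fairview beats Avon, a majority cycle.

None — there is no Condorcet winner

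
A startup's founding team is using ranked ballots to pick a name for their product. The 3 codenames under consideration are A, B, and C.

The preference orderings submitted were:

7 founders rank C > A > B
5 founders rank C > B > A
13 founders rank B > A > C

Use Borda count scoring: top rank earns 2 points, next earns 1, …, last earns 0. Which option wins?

B

Borda scores:
  A: 7·1 + 5·0 + 13·1 = 20
  B: 7·0 + 5·1 + 13·2 = 31
  C: 7·2 + 5·2 + 13·0 = 24
B has the highest total.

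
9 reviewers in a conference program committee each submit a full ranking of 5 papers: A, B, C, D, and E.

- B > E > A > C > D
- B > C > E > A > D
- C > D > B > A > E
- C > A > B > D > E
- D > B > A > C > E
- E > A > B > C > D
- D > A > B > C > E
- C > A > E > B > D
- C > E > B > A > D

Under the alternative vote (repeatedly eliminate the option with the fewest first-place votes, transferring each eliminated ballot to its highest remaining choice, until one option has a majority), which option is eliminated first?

A

Round 1: C 4, B 2, D 2, E 1, A 0. A has the fewest and is eliminated.
Round 2: C 4, B 2, D 2, E 1. E has the fewest and is eliminated.
Round 3: C 4, B 3, D 2. D has the fewest and is eliminated.
Round 4: B 5, C 4. B has a majority.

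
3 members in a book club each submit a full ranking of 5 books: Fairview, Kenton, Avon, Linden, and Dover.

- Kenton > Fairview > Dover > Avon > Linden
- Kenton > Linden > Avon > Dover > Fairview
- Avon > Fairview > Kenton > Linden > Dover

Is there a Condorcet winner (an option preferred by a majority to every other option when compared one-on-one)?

Head-to-head results (3 voters total):
Fairview vs Kenton: Kenton wins 2–1.
Fairview vs Avon: Avon wins 2–1.
Fairview vs Linden: Fairview wins 2–1.
Fairview vs Dover: Fairview wins 2–1.
Kenton vs Avon: Kenton wins 2–1.
Kenton vs Linden: Kenton wins 3–0.
Kenton vs Dover: Kenton wins 3–0.
Avon vs Linden: Avon wins 2–1.
Avon vs Dover: Avon wins 2–1.
Linden vs Dover: Linden wins 2–1.
Kenton beats each rival — Fairview (2–1), Avon (2–1), Linden (3–0), Dover (3–0) — so Kenton is the Condorcet winner.

Yes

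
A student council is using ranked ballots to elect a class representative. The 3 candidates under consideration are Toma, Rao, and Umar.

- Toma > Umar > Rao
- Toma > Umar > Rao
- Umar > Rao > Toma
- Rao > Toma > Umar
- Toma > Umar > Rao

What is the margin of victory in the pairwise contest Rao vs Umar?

Ballots ranking Rao above Umar: 1.
Ballots ranking Umar above Rao: 4.
Umar wins 4–1, a margin of 3.

3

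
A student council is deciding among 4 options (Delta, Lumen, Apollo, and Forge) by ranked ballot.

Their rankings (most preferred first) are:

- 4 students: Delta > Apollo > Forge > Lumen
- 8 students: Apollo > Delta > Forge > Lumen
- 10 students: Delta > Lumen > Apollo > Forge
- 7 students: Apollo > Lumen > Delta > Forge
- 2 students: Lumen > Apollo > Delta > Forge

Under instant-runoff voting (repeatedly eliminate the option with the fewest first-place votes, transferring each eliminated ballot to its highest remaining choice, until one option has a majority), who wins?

Round 1: Apollo 15, Delta 14, Lumen 2, Forge 0. Forge has the fewest and is eliminated.
Round 2: Apollo 15, Delta 14, Lumen 2. Lumen has the fewest and is eliminated.
Round 3: Apollo 17, Delta 14. Apollo has a majority.

Apollo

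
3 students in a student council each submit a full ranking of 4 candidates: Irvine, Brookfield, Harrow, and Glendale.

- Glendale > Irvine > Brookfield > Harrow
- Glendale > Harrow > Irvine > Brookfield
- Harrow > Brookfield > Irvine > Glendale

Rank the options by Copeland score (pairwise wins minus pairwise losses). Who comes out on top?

Pairwise results:
  Irvine vs Brookfield: Irvine wins 2–1.
  Irvine vs Harrow: Harrow wins 2–1.
  Irvine vs Glendale: Glendale wins 2–1.
  Brookfield vs Harrow: Harrow wins 2–1.
  Brookfield vs Glendale: Glendale wins 2–1.
  Harrow vs Glendale: Glendale wins 2–1.
Copeland scores (wins − losses):
  Irvine: 1 − 2 = -1
  Brookfield: 0 − 3 = -3
  Harrow: 2 − 1 = 1
  Glendale: 3 − 0 = 3
Glendale has the best Copeland score.

Glendale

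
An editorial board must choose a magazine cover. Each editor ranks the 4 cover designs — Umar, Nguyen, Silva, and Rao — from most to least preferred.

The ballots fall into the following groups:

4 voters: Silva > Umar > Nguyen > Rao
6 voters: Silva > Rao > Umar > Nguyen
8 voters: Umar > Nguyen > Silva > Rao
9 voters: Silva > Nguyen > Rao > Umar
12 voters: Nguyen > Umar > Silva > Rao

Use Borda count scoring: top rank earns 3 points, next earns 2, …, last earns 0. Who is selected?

Borda scores:
  Umar: 4·2 + 6·1 + 8·3 + 9·0 + 12·2 = 62
  Nguyen: 4·1 + 6·0 + 8·2 + 9·2 + 12·3 = 74
  Silva: 4·3 + 6·3 + 8·1 + 9·3 + 12·1 = 77
  Rao: 4·0 + 6·2 + 8·0 + 9·1 + 12·0 = 21
Silva has the highest total.

Silva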